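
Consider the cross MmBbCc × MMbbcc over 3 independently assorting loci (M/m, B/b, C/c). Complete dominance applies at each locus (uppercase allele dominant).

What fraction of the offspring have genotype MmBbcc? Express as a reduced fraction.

P(MmBbcc) = 1/8

MmBbCc gametes: MBC×1, MBc×1, MbC×1, Mbc×1, mBC×1, mBc×1, mbC×1, mbc×1
MMbbcc gametes: Mbc×8
MmBbCc×MMbbcc grid (8·8=64): MMBbCc=8 MMBbcc=8 MMbbCc=8 MMbbcc=8 MmBbCc=8 MmBbcc=8 MmbbCc=8 Mmbbcc=8
MmBbcc hits 8/64; gcd=8; 8÷8/64÷8 = 1/8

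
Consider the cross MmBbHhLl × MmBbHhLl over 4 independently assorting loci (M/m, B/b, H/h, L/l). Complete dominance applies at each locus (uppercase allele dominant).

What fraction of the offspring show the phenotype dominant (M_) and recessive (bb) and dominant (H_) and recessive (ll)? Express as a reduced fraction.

P(M_ bb H_ ll) = 9/256

MmBbHhLl gametes: MBHL×1, MBHl×1, MBhL×1, MBhl×1, MbHL×1, MbHl×1, MbhL×1, Mbhl×1, mBHL×1, mBHl×1, mBhL×1, mBhl×1, mbHL×1, mbHl×1, mbhL×1, mbhl×1
MmBbHhLl gametes: MBHL×1, MBHl×1, MBhL×1, MBhl×1, MbHL×1, MbHl×1, MbhL×1, Mbhl×1, mBHL×1, mBHl×1, mBhL×1, mBhl×1, mbHL×1, mbHl×1, mbhL×1, mbhl×1
MmBbHhLl×MmBbHhLl grid (16·16=256): MMBBHHLL=1 MMBBHHLl=2 MMBBHHll=1 MMBBHhLL=2 MMBBHhLl=4 MMBBHhll=2 MMBBhhLL=1 MMBBhhLl=2 MMBBhhll=1 MMBbHHLL=2 MMBbHHLl=4 MMBbHHll=2 MMBbHhLL=4 MMBbHhLl=8 MMBbHhll=4 MMBbhhLL=2 MMBbhhLl=4 MMBbhhll=2 MMbbHHLL=1 MMbbHHLl=2 MMbbHHll=1 MMbbHhLL=2 MMbbHhLl=4 MMbbHhll=2 MMbbhhLL=1 MMbbhhLl=2 MMbbhhll=1 MmBBHHLL=2 MmBBHHLl=4 MmBBHHll=2 MmBBHhLL=4 MmBBHhLl=8 MmBBHhll=4 MmBBhhLL=2 MmBBhhLl=4 MmBBhhll=2 MmBbHHLL=4 MmBbHHLl=8 MmBbHHll=4 MmBbHhLL=8 MmBbHhLl=16 MmBbHhll=8 MmBbhhLL=4 MmBbhhLl=8 MmBbhhll=4 MmbbHHLL=2 MmbbHHLl=4 MmbbHHll=2 MmbbHhLL=4 MmbbHhLl=8 MmbbHhll=4 MmbbhhLL=2 MmbbhhLl=4 Mmbbhhll=2 mmBBHHLL=1 mmBBHHLl=2 mmBBHHll=1 mmBBHhLL=2 mmBBHhLl=4 mmBBHhll=2 mmBBhhLL=1 mmBBhhLl=2 mmBBhhll=1 mmBbHHLL=2 mmBbHHLl=4 mmBbHHll=2 mmBbHhLL=4 mmBbHhLl=8 mmBbHhll=4 mmBbhhLL=2 mmBbhhLl=4 mmBbhhll=2 mmbbHHLL=1 mmbbHHLl=2 mmbbHHll=1 mmbbHhLL=2 mmbbHhLl=4 mmbbHhll=2 mmbbhhLL=1 mmbbhhLl=2 mmbbhhll=1
M_ bb H_ ll hits 9/256; gcd=1; 9÷1/256÷1 = 9/256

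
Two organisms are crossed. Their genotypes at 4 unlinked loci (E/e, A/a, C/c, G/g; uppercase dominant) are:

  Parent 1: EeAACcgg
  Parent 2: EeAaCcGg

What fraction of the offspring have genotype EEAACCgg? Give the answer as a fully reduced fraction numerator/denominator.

P(EEAACCgg) = 1/64

EeAACcgg gametes: EACg×4, EAcg×4, eACg×4, eAcg×4
EeAaCcGg gametes: EACG×1, EACg×1, EAcG×1, EAcg×1, EaCG×1, EaCg×1, EacG×1, Eacg×1, eACG×1, eACg×1, eAcG×1, eAcg×1, eaCG×1, eaCg×1, eacG×1, eacg×1
EeAACcgg×EeAaCcGg grid (16·16=256): EEAACCGg=4 EEAACCgg=4 EEAACcGg=8 EEAACcgg=8 EEAAccGg=4 EEAAccgg=4 EEAaCCGg=4 EEAaCCgg=4 EEAaCcGg=8 EEAaCcgg=8 EEAaccGg=4 EEAaccgg=4 EeAACCGg=8 EeAACCgg=8 EeAACcGg=16 EeAACcgg=16 EeAAccGg=8 EeAAccgg=8 EeAaCCGg=8 EeAaCCgg=8 EeAaCcGg=16 EeAaCcgg=16 EeAaccGg=8 EeAaccgg=8 eeAACCGg=4 eeAACCgg=4 eeAACcGg=8 eeAACcgg=8 eeAAccGg=4 eeAAccgg=4 eeAaCCGg=4 eeAaCCgg=4 eeAaCcGg=8 eeAaCcgg=8 eeAaccGg=4 eeAaccgg=4
EEAACCgg hits 4/256; gcd=4; 4÷4/256÷4 = 1/64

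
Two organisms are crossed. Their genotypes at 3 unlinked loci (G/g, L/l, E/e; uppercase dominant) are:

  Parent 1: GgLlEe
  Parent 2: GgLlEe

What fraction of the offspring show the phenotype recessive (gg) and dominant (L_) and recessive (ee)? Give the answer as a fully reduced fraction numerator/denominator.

GgLlEe gametes: GLE×1, GLe×1, GlE×1, Gle×1, gLE×1, gLe×1, glE×1, gle×1
GgLlEe gametes: GLE×1, GLe×1, GlE×1, Gle×1, gLE×1, gLe×1, glE×1, gle×1
GgLlEe×GgLlEe grid (8·8=64): GGLLEE=1 GGLLEe=2 GGLLee=1 GGLlEE=2 GGLlEe=4 GGLlee=2 GGllEE=1 GGllEe=2 GGllee=1 GgLLEE=2 GgLLEe=4 GgLLee=2 GgLlEE=4 GgLlEe=8 GgLlee=4 GgllEE=2 GgllEe=4 Ggllee=2 ggLLEE=1 ggLLEe=2 ggLLee=1 ggLlEE=2 ggLlEe=4 ggLlee=2 ggllEE=1 ggllEe=2 ggllee=1
gg L_ ee hits 3/64; gcd=1; 3÷1/64÷1 = 3/64

P(gg L_ ee) = 3/64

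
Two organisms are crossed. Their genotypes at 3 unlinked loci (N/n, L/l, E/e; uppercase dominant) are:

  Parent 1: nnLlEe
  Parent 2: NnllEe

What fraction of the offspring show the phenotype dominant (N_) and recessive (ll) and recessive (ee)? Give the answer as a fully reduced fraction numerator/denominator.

P(N_ ll ee) = 1/16

nnLlEe gametes: nLE×2, nLe×2, nlE×2, nle×2
NnllEe gametes: NlE×2, Nle×2, nlE×2, nle×2
nnLlEe×NnllEe grid (8·8=64): NnLlEE=4 NnLlEe=8 NnLlee=4 NnllEE=4 NnllEe=8 Nnllee=4 nnLlEE=4 nnLlEe=8 nnLlee=4 nnllEE=4 nnllEe=8 nnllee=4
N_ ll ee hits 4/64; gcd=4; 4÷4/64÷4 = 1/16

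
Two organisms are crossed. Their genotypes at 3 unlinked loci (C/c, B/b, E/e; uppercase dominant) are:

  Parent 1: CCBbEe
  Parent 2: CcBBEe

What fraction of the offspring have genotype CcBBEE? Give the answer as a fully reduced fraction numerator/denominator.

CCBbEe gametes: CBE×2, CBe×2, CbE×2, Cbe×2
CcBBEe gametes: CBE×2, CBe×2, cBE×2, cBe×2
CCBbEe×CcBBEe grid (8·8=64): CCBBEE=4 CCBBEe=8 CCBBee=4 CCBbEE=4 CCBbEe=8 CCBbee=4 CcBBEE=4 CcBBEe=8 CcBBee=4 CcBbEE=4 CcBbEe=8 CcBbee=4
CcBBEE hits 4/64; gcd=4; 4÷4/64÷4 = 1/16

P(CcBBEE) = 1/16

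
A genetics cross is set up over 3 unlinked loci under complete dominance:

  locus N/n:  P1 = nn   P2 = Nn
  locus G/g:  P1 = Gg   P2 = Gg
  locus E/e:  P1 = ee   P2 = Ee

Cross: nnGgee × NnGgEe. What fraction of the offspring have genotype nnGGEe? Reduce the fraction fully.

P(nnGGEe) = 1/16

nnGgee gametes: nGe×4, nge×4
NnGgEe gametes: NGE×1, NGe×1, NgE×1, Nge×1, nGE×1, nGe×1, ngE×1, nge×1
nnGgee×NnGgEe grid (8·8=64): NnGGEe=4 NnGGee=4 NnGgEe=8 NnGgee=8 NnggEe=4 Nnggee=4 nnGGEe=4 nnGGee=4 nnGgEe=8 nnGgee=8 nnggEe=4 nnggee=4
nnGGEe hits 4/64; gcd=4; 4÷4/64÷4 = 1/16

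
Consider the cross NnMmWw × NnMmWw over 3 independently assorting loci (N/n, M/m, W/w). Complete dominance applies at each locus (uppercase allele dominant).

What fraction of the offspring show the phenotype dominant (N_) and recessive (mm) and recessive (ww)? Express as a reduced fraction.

NnMmWw gametes: NMW×1, NMw×1, NmW×1, Nmw×1, nMW×1, nMw×1, nmW×1, nmw×1
NnMmWw gametes: NMW×1, NMw×1, NmW×1, Nmw×1, nMW×1, nMw×1, nmW×1, nmw×1
NnMmWw×NnMmWw grid (8·8=64): NNMMWW=1 NNMMWw=2 NNMMww=1 NNMmWW=2 NNMmWw=4 NNMmww=2 NNmmWW=1 NNmmWw=2 NNmmww=1 NnMMWW=2 NnMMWw=4 NnMMww=2 NnMmWW=4 NnMmWw=8 NnMmww=4 NnmmWW=2 NnmmWw=4 Nnmmww=2 nnMMWW=1 nnMMWw=2 nnMMww=1 nnMmWW=2 nnMmWw=4 nnMmww=2 nnmmWW=1 nnmmWw=2 nnmmww=1
N_ mm ww hits 3/64; gcd=1; 3÷1/64÷1 = 3/64

P(N_ mm ww) = 3/64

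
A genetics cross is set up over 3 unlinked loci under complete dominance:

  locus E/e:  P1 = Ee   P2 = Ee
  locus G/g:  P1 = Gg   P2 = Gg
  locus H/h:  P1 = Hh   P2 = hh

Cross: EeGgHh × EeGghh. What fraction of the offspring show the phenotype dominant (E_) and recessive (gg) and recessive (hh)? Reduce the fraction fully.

P(E_ gg hh) = 3/32

EeGgHh gametes: EGH×1, EGh×1, EgH×1, Egh×1, eGH×1, eGh×1, egH×1, egh×1
EeGghh gametes: EGh×2, Egh×2, eGh×2, egh×2
EeGgHh×EeGghh grid (8·8=64): EEGGHh=2 EEGGhh=2 EEGgHh=4 EEGghh=4 EEggHh=2 EEgghh=2 EeGGHh=4 EeGGhh=4 EeGgHh=8 EeGghh=8 EeggHh=4 Eegghh=4 eeGGHh=2 eeGGhh=2 eeGgHh=4 eeGghh=4 eeggHh=2 eegghh=2
E_ gg hh hits 6/64; gcd=2; 6÷2/64÷2 = 3/32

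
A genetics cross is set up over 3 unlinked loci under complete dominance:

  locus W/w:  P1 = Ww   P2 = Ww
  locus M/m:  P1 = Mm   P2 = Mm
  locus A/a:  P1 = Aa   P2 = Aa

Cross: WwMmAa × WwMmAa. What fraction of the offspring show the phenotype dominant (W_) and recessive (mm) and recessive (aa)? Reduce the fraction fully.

WwMmAa gametes: WMA×1, WMa×1, WmA×1, Wma×1, wMA×1, wMa×1, wmA×1, wma×1
WwMmAa gametes: WMA×1, WMa×1, WmA×1, Wma×1, wMA×1, wMa×1, wmA×1, wma×1
WwMmAa×WwMmAa grid (8·8=64): WWMMAA=1 WWMMAa=2 WWMMaa=1 WWMmAA=2 WWMmAa=4 WWMmaa=2 WWmmAA=1 WWmmAa=2 WWmmaa=1 WwMMAA=2 WwMMAa=4 WwMMaa=2 WwMmAA=4 WwMmAa=8 WwMmaa=4 WwmmAA=2 WwmmAa=4 Wwmmaa=2 wwMMAA=1 wwMMAa=2 wwMMaa=1 wwMmAA=2 wwMmAa=4 wwMmaa=2 wwmmAA=1 wwmmAa=2 wwmmaa=1
W_ mm aa hits 3/64; gcd=1; 3÷1/64÷1 = 3/64

P(W_ mm aa) = 3/64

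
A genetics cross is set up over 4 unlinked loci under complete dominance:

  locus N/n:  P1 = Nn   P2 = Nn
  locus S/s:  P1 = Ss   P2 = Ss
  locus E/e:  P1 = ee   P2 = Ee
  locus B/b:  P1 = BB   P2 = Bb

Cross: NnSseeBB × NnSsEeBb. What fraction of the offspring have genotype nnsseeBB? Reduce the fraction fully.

P(nnsseeBB) = 1/64

NnSseeBB gametes: NSeB×4, NseB×4, nSeB×4, nseB×4
NnSsEeBb gametes: NSEB×1, NSEb×1, NSeB×1, NSeb×1, NsEB×1, NsEb×1, NseB×1, Nseb×1, nSEB×1, nSEb×1, nSeB×1, nSeb×1, nsEB×1, nsEb×1, nseB×1, nseb×1
NnSseeBB×NnSsEeBb grid (16·16=256): NNSSEeBB=4 NNSSEeBb=4 NNSSeeBB=4 NNSSeeBb=4 NNSsEeBB=8 NNSsEeBb=8 NNSseeBB=8 NNSseeBb=8 NNssEeBB=4 NNssEeBb=4 NNsseeBB=4 NNsseeBb=4 NnSSEeBB=8 NnSSEeBb=8 NnSSeeBB=8 NnSSeeBb=8 NnSsEeBB=16 NnSsEeBb=16 NnSseeBB=16 NnSseeBb=16 NnssEeBB=8 NnssEeBb=8 NnsseeBB=8 NnsseeBb=8 nnSSEeBB=4 nnSSEeBb=4 nnSSeeBB=4 nnSSeeBb=4 nnSsEeBB=8 nnSsEeBb=8 nnSseeBB=8 nnSseeBb=8 nnssEeBB=4 nnssEeBb=4 nnsseeBB=4 nnsseeBb=4
nnsseeBB hits 4/256; gcd=4; 4÷4/256÷4 = 1/64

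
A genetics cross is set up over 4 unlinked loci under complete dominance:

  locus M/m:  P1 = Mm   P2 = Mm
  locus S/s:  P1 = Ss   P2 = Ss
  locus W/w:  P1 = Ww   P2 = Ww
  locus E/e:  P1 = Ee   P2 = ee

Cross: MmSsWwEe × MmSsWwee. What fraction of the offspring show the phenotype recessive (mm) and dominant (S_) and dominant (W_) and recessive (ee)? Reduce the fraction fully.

MmSsWwEe gametes: MSWE×1, MSWe×1, MSwE×1, MSwe×1, MsWE×1, MsWe×1, MswE×1, Mswe×1, mSWE×1, mSWe×1, mSwE×1, mSwe×1, msWE×1, msWe×1, mswE×1, mswe×1
MmSsWwee gametes: MSWe×2, MSwe×2, MsWe×2, Mswe×2, mSWe×2, mSwe×2, msWe×2, mswe×2
MmSsWwEe×MmSsWwee grid (16·16=256): MMSSWWEe=2 MMSSWWee=2 MMSSWwEe=4 MMSSWwee=4 MMSSwwEe=2 MMSSwwee=2 MMSsWWEe=4 MMSsWWee=4 MMSsWwEe=8 MMSsWwee=8 MMSswwEe=4 MMSswwee=4 MMssWWEe=2 MMssWWee=2 MMssWwEe=4 MMssWwee=4 MMsswwEe=2 MMsswwee=2 MmSSWWEe=4 MmSSWWee=4 MmSSWwEe=8 MmSSWwee=8 MmSSwwEe=4 MmSSwwee=4 MmSsWWEe=8 MmSsWWee=8 MmSsWwEe=16 MmSsWwee=16 MmSswwEe=8 MmSswwee=8 MmssWWEe=4 MmssWWee=4 MmssWwEe=8 MmssWwee=8 MmsswwEe=4 Mmsswwee=4 mmSSWWEe=2 mmSSWWee=2 mmSSWwEe=4 mmSSWwee=4 mmSSwwEe=2 mmSSwwee=2 mmSsWWEe=4 mmSsWWee=4 mmSsWwEe=8 mmSsWwee=8 mmSswwEe=4 mmSswwee=4 mmssWWEe=2 mmssWWee=2 mmssWwEe=4 mmssWwee=4 mmsswwEe=2 mmsswwee=2
mm S_ W_ ee hits 18/256; gcd=2; 18÷2/256÷2 = 9/128

P(mm S_ W_ ee) = 9/128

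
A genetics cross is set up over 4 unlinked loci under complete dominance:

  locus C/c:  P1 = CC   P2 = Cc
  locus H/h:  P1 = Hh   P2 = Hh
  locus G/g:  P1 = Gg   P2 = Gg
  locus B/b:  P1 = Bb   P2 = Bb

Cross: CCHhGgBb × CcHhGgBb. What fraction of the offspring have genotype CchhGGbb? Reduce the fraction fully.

P(CchhGGbb) = 1/128

CCHhGgBb gametes: CHGB×2, CHGb×2, CHgB×2, CHgb×2, ChGB×2, ChGb×2, ChgB×2, Chgb×2
CcHhGgBb gametes: CHGB×1, CHGb×1, CHgB×1, CHgb×1, ChGB×1, ChGb×1, ChgB×1, Chgb×1, cHGB×1, cHGb×1, cHgB×1, cHgb×1, chGB×1, chGb×1, chgB×1, chgb×1
CCHhGgBb×CcHhGgBb grid (16·16=256): CCHHGGBB=2 CCHHGGBb=4 CCHHGGbb=2 CCHHGgBB=4 CCHHGgBb=8 CCHHGgbb=4 CCHHggBB=2 CCHHggBb=4 CCHHggbb=2 CCHhGGBB=4 CCHhGGBb=8 CCHhGGbb=4 CCHhGgBB=8 CCHhGgBb=16 CCHhGgbb=8 CCHhggBB=4 CCHhggBb=8 CCHhggbb=4 CChhGGBB=2 CChhGGBb=4 CChhGGbb=2 CChhGgBB=4 CChhGgBb=8 CChhGgbb=4 CChhggBB=2 CChhggBb=4 CChhggbb=2 CcHHGGBB=2 CcHHGGBb=4 CcHHGGbb=2 CcHHGgBB=4 CcHHGgBb=8 CcHHGgbb=4 CcHHggBB=2 CcHHggBb=4 CcHHggbb=2 CcHhGGBB=4 CcHhGGBb=8 CcHhGGbb=4 CcHhGgBB=8 CcHhGgBb=16 CcHhGgbb=8 CcHhggBB=4 CcHhggBb=8 CcHhggbb=4 CchhGGBB=2 CchhGGBb=4 CchhGGbb=2 CchhGgBB=4 CchhGgBb=8 CchhGgbb=4 CchhggBB=2 CchhggBb=4 Cchhggbb=2
CchhGGbb hits 2/256; gcd=2; 2÷2/256÷2 = 1/128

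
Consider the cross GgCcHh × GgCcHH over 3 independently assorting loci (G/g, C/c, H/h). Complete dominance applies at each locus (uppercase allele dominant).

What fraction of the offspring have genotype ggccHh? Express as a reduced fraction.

GgCcHh gametes: GCH×1, GCh×1, GcH×1, Gch×1, gCH×1, gCh×1, gcH×1, gch×1
GgCcHH gametes: GCH×2, GcH×2, gCH×2, gcH×2
GgCcHh×GgCcHH grid (8·8=64): GGCCHH=2 GGCCHh=2 GGCcHH=4 GGCcHh=4 GGccHH=2 GGccHh=2 GgCCHH=4 GgCCHh=4 GgCcHH=8 GgCcHh=8 GgccHH=4 GgccHh=4 ggCCHH=2 ggCCHh=2 ggCcHH=4 ggCcHh=4 ggccHH=2 ggccHh=2
ggccHh hits 2/64; gcd=2; 2÷2/64÷2 = 1/32

P(ggccHh) = 1/32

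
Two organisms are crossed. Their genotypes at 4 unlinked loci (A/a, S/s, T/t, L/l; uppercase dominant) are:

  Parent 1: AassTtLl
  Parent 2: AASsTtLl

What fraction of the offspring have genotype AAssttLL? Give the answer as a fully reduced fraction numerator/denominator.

AassTtLl gametes: AsTL×2, AsTl×2, AstL×2, Astl×2, asTL×2, asTl×2, astL×2, astl×2
AASsTtLl gametes: ASTL×2, ASTl×2, AStL×2, AStl×2, AsTL×2, AsTl×2, AstL×2, Astl×2
AassTtLl×AASsTtLl grid (16·16=256): AASsTTLL=4 AASsTTLl=8 AASsTTll=4 AASsTtLL=8 AASsTtLl=16 AASsTtll=8 AASsttLL=4 AASsttLl=8 AASsttll=4 AAssTTLL=4 AAssTTLl=8 AAssTTll=4 AAssTtLL=8 AAssTtLl=16 AAssTtll=8 AAssttLL=4 AAssttLl=8 AAssttll=4 AaSsTTLL=4 AaSsTTLl=8 AaSsTTll=4 AaSsTtLL=8 AaSsTtLl=16 AaSsTtll=8 AaSsttLL=4 AaSsttLl=8 AaSsttll=4 AassTTLL=4 AassTTLl=8 AassTTll=4 AassTtLL=8 AassTtLl=16 AassTtll=8 AassttLL=4 AassttLl=8 Aassttll=4
AAssttLL hits 4/256; gcd=4; 4÷4/256÷4 = 1/64

P(AAssttLL) = 1/64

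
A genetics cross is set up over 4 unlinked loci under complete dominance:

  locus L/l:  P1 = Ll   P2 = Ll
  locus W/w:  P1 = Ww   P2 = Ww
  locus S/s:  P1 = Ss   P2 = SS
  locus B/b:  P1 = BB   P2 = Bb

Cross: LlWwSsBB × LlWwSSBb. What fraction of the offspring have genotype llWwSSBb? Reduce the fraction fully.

P(llWwSSBb) = 1/32

LlWwSsBB gametes: LWSB×2, LWsB×2, LwSB×2, LwsB×2, lWSB×2, lWsB×2, lwSB×2, lwsB×2
LlWwSSBb gametes: LWSB×2, LWSb×2, LwSB×2, LwSb×2, lWSB×2, lWSb×2, lwSB×2, lwSb×2
LlWwSsBB×LlWwSSBb grid (16·16=256): LLWWSSBB=4 LLWWSSBb=4 LLWWSsBB=4 LLWWSsBb=4 LLWwSSBB=8 LLWwSSBb=8 LLWwSsBB=8 LLWwSsBb=8 LLwwSSBB=4 LLwwSSBb=4 LLwwSsBB=4 LLwwSsBb=4 LlWWSSBB=8 LlWWSSBb=8 LlWWSsBB=8 LlWWSsBb=8 LlWwSSBB=16 LlWwSSBb=16 LlWwSsBB=16 LlWwSsBb=16 LlwwSSBB=8 LlwwSSBb=8 LlwwSsBB=8 LlwwSsBb=8 llWWSSBB=4 llWWSSBb=4 llWWSsBB=4 llWWSsBb=4 llWwSSBB=8 llWwSSBb=8 llWwSsBB=8 llWwSsBb=8 llwwSSBB=4 llwwSSBb=4 llwwSsBB=4 llwwSsBb=4
llWwSSBb hits 8/256; gcd=8; 8÷8/256÷8 = 1/32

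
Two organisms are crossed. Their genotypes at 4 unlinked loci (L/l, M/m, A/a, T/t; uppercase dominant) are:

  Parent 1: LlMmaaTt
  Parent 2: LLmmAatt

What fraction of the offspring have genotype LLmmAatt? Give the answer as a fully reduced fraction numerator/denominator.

P(LLmmAatt) = 1/16

LlMmaaTt gametes: LMaT×2, LMat×2, LmaT×2, Lmat×2, lMaT×2, lMat×2, lmaT×2, lmat×2
LLmmAatt gametes: LmAt×8, Lmat×8
LlMmaaTt×LLmmAatt grid (16·16=256): LLMmAaTt=16 LLMmAatt=16 LLMmaaTt=16 LLMmaatt=16 LLmmAaTt=16 LLmmAatt=16 LLmmaaTt=16 LLmmaatt=16 LlMmAaTt=16 LlMmAatt=16 LlMmaaTt=16 LlMmaatt=16 LlmmAaTt=16 LlmmAatt=16 LlmmaaTt=16 Llmmaatt=16
LLmmAatt hits 16/256; gcd=16; 16÷16/256÷16 = 1/16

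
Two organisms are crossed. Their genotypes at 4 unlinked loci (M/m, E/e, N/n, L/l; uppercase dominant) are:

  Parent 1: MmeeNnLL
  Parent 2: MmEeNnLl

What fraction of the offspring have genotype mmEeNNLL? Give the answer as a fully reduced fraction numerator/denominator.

P(mmEeNNLL) = 1/64

MmeeNnLL gametes: MeNL×4, MenL×4, meNL×4, menL×4
MmEeNnLl gametes: MENL×1, MENl×1, MEnL×1, MEnl×1, MeNL×1, MeNl×1, MenL×1, Menl×1, mENL×1, mENl×1, mEnL×1, mEnl×1, meNL×1, meNl×1, menL×1, menl×1
MmeeNnLL×MmEeNnLl grid (16·16=256): MMEeNNLL=4 MMEeNNLl=4 MMEeNnLL=8 MMEeNnLl=8 MMEennLL=4 MMEennLl=4 MMeeNNLL=4 MMeeNNLl=4 MMeeNnLL=8 MMeeNnLl=8 MMeennLL=4 MMeennLl=4 MmEeNNLL=8 MmEeNNLl=8 MmEeNnLL=16 MmEeNnLl=16 MmEennLL=8 MmEennLl=8 MmeeNNLL=8 MmeeNNLl=8 MmeeNnLL=16 MmeeNnLl=16 MmeennLL=8 MmeennLl=8 mmEeNNLL=4 mmEeNNLl=4 mmEeNnLL=8 mmEeNnLl=8 mmEennLL=4 mmEennLl=4 mmeeNNLL=4 mmeeNNLl=4 mmeeNnLL=8 mmeeNnLl=8 mmeennLL=4 mmeennLl=4
mmEeNNLL hits 4/256; gcd=4; 4÷4/256÷4 = 1/64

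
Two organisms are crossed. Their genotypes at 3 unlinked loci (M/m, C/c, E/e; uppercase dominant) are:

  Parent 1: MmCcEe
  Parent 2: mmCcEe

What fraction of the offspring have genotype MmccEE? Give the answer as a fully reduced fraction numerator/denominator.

MmCcEe gametes: MCE×1, MCe×1, McE×1, Mce×1, mCE×1, mCe×1, mcE×1, mce×1
mmCcEe gametes: mCE×2, mCe×2, mcE×2, mce×2
MmCcEe×mmCcEe grid (8·8=64): MmCCEE=2 MmCCEe=4 MmCCee=2 MmCcEE=4 MmCcEe=8 MmCcee=4 MmccEE=2 MmccEe=4 Mmccee=2 mmCCEE=2 mmCCEe=4 mmCCee=2 mmCcEE=4 mmCcEe=8 mmCcee=4 mmccEE=2 mmccEe=4 mmccee=2
MmccEE hits 2/64; gcd=2; 2÷2/64÷2 = 1/32

P(MmccEE) = 1/32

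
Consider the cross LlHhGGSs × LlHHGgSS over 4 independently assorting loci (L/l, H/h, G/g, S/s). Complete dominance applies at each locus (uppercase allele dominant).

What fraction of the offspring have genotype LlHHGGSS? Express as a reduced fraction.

P(LlHHGGSS) = 1/16

LlHhGGSs gametes: LHGS×2, LHGs×2, LhGS×2, LhGs×2, lHGS×2, lHGs×2, lhGS×2, lhGs×2
LlHHGgSS gametes: LHGS×4, LHgS×4, lHGS×4, lHgS×4
LlHhGGSs×LlHHGgSS grid (16·16=256): LLHHGGSS=8 LLHHGGSs=8 LLHHGgSS=8 LLHHGgSs=8 LLHhGGSS=8 LLHhGGSs=8 LLHhGgSS=8 LLHhGgSs=8 LlHHGGSS=16 LlHHGGSs=16 LlHHGgSS=16 LlHHGgSs=16 LlHhGGSS=16 LlHhGGSs=16 LlHhGgSS=16 LlHhGgSs=16 llHHGGSS=8 llHHGGSs=8 llHHGgSS=8 llHHGgSs=8 llHhGGSS=8 llHhGGSs=8 llHhGgSS=8 llHhGgSs=8
LlHHGGSS hits 16/256; gcd=16; 16÷16/256÷16 = 1/16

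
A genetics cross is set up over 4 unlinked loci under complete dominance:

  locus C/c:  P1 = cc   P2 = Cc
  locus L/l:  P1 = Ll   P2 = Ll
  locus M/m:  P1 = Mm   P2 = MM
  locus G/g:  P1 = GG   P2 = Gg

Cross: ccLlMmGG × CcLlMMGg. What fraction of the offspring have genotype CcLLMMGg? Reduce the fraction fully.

ccLlMmGG gametes: cLMG×4, cLmG×4, clMG×4, clmG×4
CcLlMMGg gametes: CLMG×2, CLMg×2, ClMG×2, ClMg×2, cLMG×2, cLMg×2, clMG×2, clMg×2
ccLlMmGG×CcLlMMGg grid (16·16=256): CcLLMMGG=8 CcLLMMGg=8 CcLLMmGG=8 CcLLMmGg=8 CcLlMMGG=16 CcLlMMGg=16 CcLlMmGG=16 CcLlMmGg=16 CcllMMGG=8 CcllMMGg=8 CcllMmGG=8 CcllMmGg=8 ccLLMMGG=8 ccLLMMGg=8 ccLLMmGG=8 ccLLMmGg=8 ccLlMMGG=16 ccLlMMGg=16 ccLlMmGG=16 ccLlMmGg=16 ccllMMGG=8 ccllMMGg=8 ccllMmGG=8 ccllMmGg=8
CcLLMMGg hits 8/256; gcd=8; 8÷8/256÷8 = 1/32

P(CcLLMMGg) = 1/32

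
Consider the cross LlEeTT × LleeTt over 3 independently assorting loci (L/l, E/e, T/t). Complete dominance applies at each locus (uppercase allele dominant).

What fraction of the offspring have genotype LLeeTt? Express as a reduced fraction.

P(LLeeTt) = 1/16

LlEeTT gametes: LET×2, LeT×2, lET×2, leT×2
LleeTt gametes: LeT×2, Let×2, leT×2, let×2
LlEeTT×LleeTt grid (8·8=64): LLEeTT=4 LLEeTt=4 LLeeTT=4 LLeeTt=4 LlEeTT=8 LlEeTt=8 LleeTT=8 LleeTt=8 llEeTT=4 llEeTt=4 lleeTT=4 lleeTt=4
LLeeTt hits 4/64; gcd=4; 4÷4/64÷4 = 1/16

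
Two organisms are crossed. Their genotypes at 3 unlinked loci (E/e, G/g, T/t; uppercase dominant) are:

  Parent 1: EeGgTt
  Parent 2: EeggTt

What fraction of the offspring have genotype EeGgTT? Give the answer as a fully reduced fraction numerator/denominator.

P(EeGgTT) = 1/16

EeGgTt gametes: EGT×1, EGt×1, EgT×1, Egt×1, eGT×1, eGt×1, egT×1, egt×1
EeggTt gametes: EgT×2, Egt×2, egT×2, egt×2
EeGgTt×EeggTt grid (8·8=64): EEGgTT=2 EEGgTt=4 EEGgtt=2 EEggTT=2 EEggTt=4 EEggtt=2 EeGgTT=4 EeGgTt=8 EeGgtt=4 EeggTT=4 EeggTt=8 Eeggtt=4 eeGgTT=2 eeGgTt=4 eeGgtt=2 eeggTT=2 eeggTt=4 eeggtt=2
EeGgTT hits 4/64; gcd=4; 4÷4/64÷4 = 1/16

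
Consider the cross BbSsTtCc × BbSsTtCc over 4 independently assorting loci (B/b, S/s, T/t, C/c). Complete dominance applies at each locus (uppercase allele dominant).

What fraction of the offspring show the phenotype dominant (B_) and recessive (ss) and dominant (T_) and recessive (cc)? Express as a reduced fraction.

BbSsTtCc gametes: BSTC×1, BSTc×1, BStC×1, BStc×1, BsTC×1, BsTc×1, BstC×1, Bstc×1, bSTC×1, bSTc×1, bStC×1, bStc×1, bsTC×1, bsTc×1, bstC×1, bstc×1
BbSsTtCc gametes: BSTC×1, BSTc×1, BStC×1, BStc×1, BsTC×1, BsTc×1, BstC×1, Bstc×1, bSTC×1, bSTc×1, bStC×1, bStc×1, bsTC×1, bsTc×1, bstC×1, bstc×1
BbSsTtCc×BbSsTtCc grid (16·16=256): BBSSTTCC=1 BBSSTTCc=2 BBSSTTcc=1 BBSSTtCC=2 BBSSTtCc=4 BBSSTtcc=2 BBSSttCC=1 BBSSttCc=2 BBSSttcc=1 BBSsTTCC=2 BBSsTTCc=4 BBSsTTcc=2 BBSsTtCC=4 BBSsTtCc=8 BBSsTtcc=4 BBSsttCC=2 BBSsttCc=4 BBSsttcc=2 BBssTTCC=1 BBssTTCc=2 BBssTTcc=1 BBssTtCC=2 BBssTtCc=4 BBssTtcc=2 BBssttCC=1 BBssttCc=2 BBssttcc=1 BbSSTTCC=2 BbSSTTCc=4 BbSSTTcc=2 BbSSTtCC=4 BbSSTtCc=8 BbSSTtcc=4 BbSSttCC=2 BbSSttCc=4 BbSSttcc=2 BbSsTTCC=4 BbSsTTCc=8 BbSsTTcc=4 BbSsTtCC=8 BbSsTtCc=16 BbSsTtcc=8 BbSsttCC=4 BbSsttCc=8 BbSsttcc=4 BbssTTCC=2 BbssTTCc=4 BbssTTcc=2 BbssTtCC=4 BbssTtCc=8 BbssTtcc=4 BbssttCC=2 BbssttCc=4 Bbssttcc=2 bbSSTTCC=1 bbSSTTCc=2 bbSSTTcc=1 bbSSTtCC=2 bbSSTtCc=4 bbSSTtcc=2 bbSSttCC=1 bbSSttCc=2 bbSSttcc=1 bbSsTTCC=2 bbSsTTCc=4 bbSsTTcc=2 bbSsTtCC=4 bbSsTtCc=8 bbSsTtcc=4 bbSsttCC=2 bbSsttCc=4 bbSsttcc=2 bbssTTCC=1 bbssTTCc=2 bbssTTcc=1 bbssTtCC=2 bbssTtCc=4 bbssTtcc=2 bbssttCC=1 bbssttCc=2 bbssttcc=1
B_ ss T_ cc hits 9/256; gcd=1; 9÷1/256÷1 = 9/256

P(B_ ss T_ cc) = 9/256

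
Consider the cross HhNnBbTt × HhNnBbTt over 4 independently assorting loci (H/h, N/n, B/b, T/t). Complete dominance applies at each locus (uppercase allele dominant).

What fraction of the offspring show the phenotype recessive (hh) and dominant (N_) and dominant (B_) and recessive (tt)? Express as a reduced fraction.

HhNnBbTt gametes: HNBT×1, HNBt×1, HNbT×1, HNbt×1, HnBT×1, HnBt×1, HnbT×1, Hnbt×1, hNBT×1, hNBt×1, hNbT×1, hNbt×1, hnBT×1, hnBt×1, hnbT×1, hnbt×1
HhNnBbTt gametes: HNBT×1, HNBt×1, HNbT×1, HNbt×1, HnBT×1, HnBt×1, HnbT×1, Hnbt×1, hNBT×1, hNBt×1, hNbT×1, hNbt×1, hnBT×1, hnBt×1, hnbT×1, hnbt×1
HhNnBbTt×HhNnBbTt grid (16·16=256): HHNNBBTT=1 HHNNBBTt=2 HHNNBBtt=1 HHNNBbTT=2 HHNNBbTt=4 HHNNBbtt=2 HHNNbbTT=1 HHNNbbTt=2 HHNNbbtt=1 HHNnBBTT=2 HHNnBBTt=4 HHNnBBtt=2 HHNnBbTT=4 HHNnBbTt=8 HHNnBbtt=4 HHNnbbTT=2 HHNnbbTt=4 HHNnbbtt=2 HHnnBBTT=1 HHnnBBTt=2 HHnnBBtt=1 HHnnBbTT=2 HHnnBbTt=4 HHnnBbtt=2 HHnnbbTT=1 HHnnbbTt=2 HHnnbbtt=1 HhNNBBTT=2 HhNNBBTt=4 HhNNBBtt=2 HhNNBbTT=4 HhNNBbTt=8 HhNNBbtt=4 HhNNbbTT=2 HhNNbbTt=4 HhNNbbtt=2 HhNnBBTT=4 HhNnBBTt=8 HhNnBBtt=4 HhNnBbTT=8 HhNnBbTt=16 HhNnBbtt=8 HhNnbbTT=4 HhNnbbTt=8 HhNnbbtt=4 HhnnBBTT=2 HhnnBBTt=4 HhnnBBtt=2 HhnnBbTT=4 HhnnBbTt=8 HhnnBbtt=4 HhnnbbTT=2 HhnnbbTt=4 Hhnnbbtt=2 hhNNBBTT=1 hhNNBBTt=2 hhNNBBtt=1 hhNNBbTT=2 hhNNBbTt=4 hhNNBbtt=2 hhNNbbTT=1 hhNNbbTt=2 hhNNbbtt=1 hhNnBBTT=2 hhNnBBTt=4 hhNnBBtt=2 hhNnBbTT=4 hhNnBbTt=8 hhNnBbtt=4 hhNnbbTT=2 hhNnbbTt=4 hhNnbbtt=2 hhnnBBTT=1 hhnnBBTt=2 hhnnBBtt=1 hhnnBbTT=2 hhnnBbTt=4 hhnnBbtt=2 hhnnbbTT=1 hhnnbbTt=2 hhnnbbtt=1
hh N_ B_ tt hits 9/256; gcd=1; 9÷1/256÷1 = 9/256

P(hh N_ B_ tt) = 9/256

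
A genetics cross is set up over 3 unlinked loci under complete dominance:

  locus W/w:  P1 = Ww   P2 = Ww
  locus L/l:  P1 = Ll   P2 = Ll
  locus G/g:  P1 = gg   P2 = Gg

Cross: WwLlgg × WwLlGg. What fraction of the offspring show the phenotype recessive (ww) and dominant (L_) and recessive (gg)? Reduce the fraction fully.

WwLlgg gametes: WLg×2, Wlg×2, wLg×2, wlg×2
WwLlGg gametes: WLG×1, WLg×1, WlG×1, Wlg×1, wLG×1, wLg×1, wlG×1, wlg×1
WwLlgg×WwLlGg grid (8·8=64): WWLLGg=2 WWLLgg=2 WWLlGg=4 WWLlgg=4 WWllGg=2 WWllgg=2 WwLLGg=4 WwLLgg=4 WwLlGg=8 WwLlgg=8 WwllGg=4 Wwllgg=4 wwLLGg=2 wwLLgg=2 wwLlGg=4 wwLlgg=4 wwllGg=2 wwllgg=2
ww L_ gg hits 6/64; gcd=2; 6÷2/64÷2 = 3/32

P(ww L_ gg) = 3/32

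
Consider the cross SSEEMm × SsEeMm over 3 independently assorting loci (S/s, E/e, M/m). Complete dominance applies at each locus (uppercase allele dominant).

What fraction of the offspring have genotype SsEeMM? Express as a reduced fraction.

SSEEMm gametes: SEM×4, SEm×4
SsEeMm gametes: SEM×1, SEm×1, SeM×1, Sem×1, sEM×1, sEm×1, seM×1, sem×1
SSEEMm×SsEeMm grid (8·8=64): SSEEMM=4 SSEEMm=8 SSEEmm=4 SSEeMM=4 SSEeMm=8 SSEemm=4 SsEEMM=4 SsEEMm=8 SsEEmm=4 SsEeMM=4 SsEeMm=8 SsEemm=4
SsEeMM hits 4/64; gcd=4; 4÷4/64÷4 = 1/16

P(SsEeMM) = 1/16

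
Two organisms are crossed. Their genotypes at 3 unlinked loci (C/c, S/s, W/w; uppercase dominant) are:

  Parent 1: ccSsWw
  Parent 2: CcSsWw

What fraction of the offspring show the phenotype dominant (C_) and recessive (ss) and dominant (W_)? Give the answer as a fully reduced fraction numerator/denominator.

P(C_ ss W_) = 3/32

ccSsWw gametes: cSW×2, cSw×2, csW×2, csw×2
CcSsWw gametes: CSW×1, CSw×1, CsW×1, Csw×1, cSW×1, cSw×1, csW×1, csw×1
ccSsWw×CcSsWw grid (8·8=64): CcSSWW=2 CcSSWw=4 CcSSww=2 CcSsWW=4 CcSsWw=8 CcSsww=4 CcssWW=2 CcssWw=4 Ccssww=2 ccSSWW=2 ccSSWw=4 ccSSww=2 ccSsWW=4 ccSsWw=8 ccSsww=4 ccssWW=2 ccssWw=4 ccssww=2
C_ ss W_ hits 6/64; gcd=2; 6÷2/64÷2 = 3/32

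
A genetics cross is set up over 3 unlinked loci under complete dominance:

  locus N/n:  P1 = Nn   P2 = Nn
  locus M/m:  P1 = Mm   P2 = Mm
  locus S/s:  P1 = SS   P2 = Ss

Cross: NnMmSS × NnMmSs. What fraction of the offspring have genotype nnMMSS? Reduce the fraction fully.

P(nnMMSS) = 1/32

NnMmSS gametes: NMS×2, NmS×2, nMS×2, nmS×2
NnMmSs gametes: NMS×1, NMs×1, NmS×1, Nms×1, nMS×1, nMs×1, nmS×1, nms×1
NnMmSS×NnMmSs grid (8·8=64): NNMMSS=2 NNMMSs=2 NNMmSS=4 NNMmSs=4 NNmmSS=2 NNmmSs=2 NnMMSS=4 NnMMSs=4 NnMmSS=8 NnMmSs=8 NnmmSS=4 NnmmSs=4 nnMMSS=2 nnMMSs=2 nnMmSS=4 nnMmSs=4 nnmmSS=2 nnmmSs=2
nnMMSS hits 2/64; gcd=2; 2÷2/64÷2 = 1/32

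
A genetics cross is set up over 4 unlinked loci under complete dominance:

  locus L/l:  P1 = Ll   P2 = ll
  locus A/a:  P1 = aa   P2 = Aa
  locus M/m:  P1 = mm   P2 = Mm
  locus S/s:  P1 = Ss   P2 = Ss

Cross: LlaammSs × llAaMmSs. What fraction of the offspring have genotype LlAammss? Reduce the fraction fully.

P(LlAammss) = 1/32

LlaammSs gametes: LamS×4, Lams×4, lamS×4, lams×4
llAaMmSs gametes: lAMS×2, lAMs×2, lAmS×2, lAms×2, laMS×2, laMs×2, lamS×2, lams×2
LlaammSs×llAaMmSs grid (16·16=256): LlAaMmSS=8 LlAaMmSs=16 LlAaMmss=8 LlAammSS=8 LlAammSs=16 LlAammss=8 LlaaMmSS=8 LlaaMmSs=16 LlaaMmss=8 LlaammSS=8 LlaammSs=16 Llaammss=8 llAaMmSS=8 llAaMmSs=16 llAaMmss=8 llAammSS=8 llAammSs=16 llAammss=8 llaaMmSS=8 llaaMmSs=16 llaaMmss=8 llaammSS=8 llaammSs=16 llaammss=8
LlAammss hits 8/256; gcd=8; 8÷8/256÷8 = 1/32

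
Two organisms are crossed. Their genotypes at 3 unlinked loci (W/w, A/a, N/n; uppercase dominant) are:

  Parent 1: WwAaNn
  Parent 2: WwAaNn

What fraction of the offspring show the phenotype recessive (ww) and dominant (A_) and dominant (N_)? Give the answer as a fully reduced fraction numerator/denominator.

WwAaNn gametes: WAN×1, WAn×1, WaN×1, Wan×1, wAN×1, wAn×1, waN×1, wan×1
WwAaNn gametes: WAN×1, WAn×1, WaN×1, Wan×1, wAN×1, wAn×1, waN×1, wan×1
WwAaNn×WwAaNn grid (8·8=64): WWAANN=1 WWAANn=2 WWAAnn=1 WWAaNN=2 WWAaNn=4 WWAann=2 WWaaNN=1 WWaaNn=2 WWaann=1 WwAANN=2 WwAANn=4 WwAAnn=2 WwAaNN=4 WwAaNn=8 WwAann=4 WwaaNN=2 WwaaNn=4 Wwaann=2 wwAANN=1 wwAANn=2 wwAAnn=1 wwAaNN=2 wwAaNn=4 wwAann=2 wwaaNN=1 wwaaNn=2 wwaann=1
ww A_ N_ hits 9/64; gcd=1; 9÷1/64÷1 = 9/64

P(ww A_ N_) = 9/64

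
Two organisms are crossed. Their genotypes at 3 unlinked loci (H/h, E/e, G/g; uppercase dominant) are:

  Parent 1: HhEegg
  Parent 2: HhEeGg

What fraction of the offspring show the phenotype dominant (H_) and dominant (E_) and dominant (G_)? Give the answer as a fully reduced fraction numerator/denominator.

HhEegg gametes: HEg×2, Heg×2, hEg×2, heg×2
HhEeGg gametes: HEG×1, HEg×1, HeG×1, Heg×1, hEG×1, hEg×1, heG×1, heg×1
HhEegg×HhEeGg grid (8·8=64): HHEEGg=2 HHEEgg=2 HHEeGg=4 HHEegg=4 HHeeGg=2 HHeegg=2 HhEEGg=4 HhEEgg=4 HhEeGg=8 HhEegg=8 HheeGg=4 Hheegg=4 hhEEGg=2 hhEEgg=2 hhEeGg=4 hhEegg=4 hheeGg=2 hheegg=2
H_ E_ G_ hits 18/64; gcd=2; 18÷2/64÷2 = 9/32

P(H_ E_ G_) = 9/32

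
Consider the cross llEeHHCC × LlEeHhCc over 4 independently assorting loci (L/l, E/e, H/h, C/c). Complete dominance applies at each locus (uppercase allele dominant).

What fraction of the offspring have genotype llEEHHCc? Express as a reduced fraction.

P(llEEHHCc) = 1/32

llEeHHCC gametes: lEHC×8, leHC×8
LlEeHhCc gametes: LEHC×1, LEHc×1, LEhC×1, LEhc×1, LeHC×1, LeHc×1, LehC×1, Lehc×1, lEHC×1, lEHc×1, lEhC×1, lEhc×1, leHC×1, leHc×1, lehC×1, lehc×1
llEeHHCC×LlEeHhCc grid (16·16=256): LlEEHHCC=8 LlEEHHCc=8 LlEEHhCC=8 LlEEHhCc=8 LlEeHHCC=16 LlEeHHCc=16 LlEeHhCC=16 LlEeHhCc=16 LleeHHCC=8 LleeHHCc=8 LleeHhCC=8 LleeHhCc=8 llEEHHCC=8 llEEHHCc=8 llEEHhCC=8 llEEHhCc=8 llEeHHCC=16 llEeHHCc=16 llEeHhCC=16 llEeHhCc=16 lleeHHCC=8 lleeHHCc=8 lleeHhCC=8 lleeHhCc=8
llEEHHCc hits 8/256; gcd=8; 8÷8/256÷8 = 1/32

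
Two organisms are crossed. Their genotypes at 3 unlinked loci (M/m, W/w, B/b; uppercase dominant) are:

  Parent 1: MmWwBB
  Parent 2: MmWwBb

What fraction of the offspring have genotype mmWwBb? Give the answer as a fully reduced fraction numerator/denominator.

MmWwBB gametes: MWB×2, MwB×2, mWB×2, mwB×2
MmWwBb gametes: MWB×1, MWb×1, MwB×1, Mwb×1, mWB×1, mWb×1, mwB×1, mwb×1
MmWwBB×MmWwBb grid (8·8=64): MMWWBB=2 MMWWBb=2 MMWwBB=4 MMWwBb=4 MMwwBB=2 MMwwBb=2 MmWWBB=4 MmWWBb=4 MmWwBB=8 MmWwBb=8 MmwwBB=4 MmwwBb=4 mmWWBB=2 mmWWBb=2 mmWwBB=4 mmWwBb=4 mmwwBB=2 mmwwBb=2
mmWwBb hits 4/64; gcd=4; 4÷4/64÷4 = 1/16

P(mmWwBb) = 1/16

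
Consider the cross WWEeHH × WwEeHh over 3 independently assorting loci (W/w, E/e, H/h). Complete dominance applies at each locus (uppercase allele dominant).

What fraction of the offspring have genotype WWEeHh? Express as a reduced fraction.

P(WWEeHh) = 1/8

WWEeHH gametes: WEH×4, WeH×4
WwEeHh gametes: WEH×1, WEh×1, WeH×1, Weh×1, wEH×1, wEh×1, weH×1, weh×1
WWEeHH×WwEeHh grid (8·8=64): WWEEHH=4 WWEEHh=4 WWEeHH=8 WWEeHh=8 WWeeHH=4 WWeeHh=4 WwEEHH=4 WwEEHh=4 WwEeHH=8 WwEeHh=8 WweeHH=4 WweeHh=4
WWEeHh hits 8/64; gcd=8; 8÷8/64÷8 = 1/8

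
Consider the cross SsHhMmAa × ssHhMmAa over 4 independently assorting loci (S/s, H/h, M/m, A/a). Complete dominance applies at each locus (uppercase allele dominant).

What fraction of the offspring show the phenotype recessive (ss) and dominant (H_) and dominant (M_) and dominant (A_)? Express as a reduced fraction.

SsHhMmAa gametes: SHMA×1, SHMa×1, SHmA×1, SHma×1, ShMA×1, ShMa×1, ShmA×1, Shma×1, sHMA×1, sHMa×1, sHmA×1, sHma×1, shMA×1, shMa×1, shmA×1, shma×1
ssHhMmAa gametes: sHMA×2, sHMa×2, sHmA×2, sHma×2, shMA×2, shMa×2, shmA×2, shma×2
SsHhMmAa×ssHhMmAa grid (16·16=256): SsHHMMAA=2 SsHHMMAa=4 SsHHMMaa=2 SsHHMmAA=4 SsHHMmAa=8 SsHHMmaa=4 SsHHmmAA=2 SsHHmmAa=4 SsHHmmaa=2 SsHhMMAA=4 SsHhMMAa=8 SsHhMMaa=4 SsHhMmAA=8 SsHhMmAa=16 SsHhMmaa=8 SsHhmmAA=4 SsHhmmAa=8 SsHhmmaa=4 SshhMMAA=2 SshhMMAa=4 SshhMMaa=2 SshhMmAA=4 SshhMmAa=8 SshhMmaa=4 SshhmmAA=2 SshhmmAa=4 Sshhmmaa=2 ssHHMMAA=2 ssHHMMAa=4 ssHHMMaa=2 ssHHMmAA=4 ssHHMmAa=8 ssHHMmaa=4 ssHHmmAA=2 ssHHmmAa=4 ssHHmmaa=2 ssHhMMAA=4 ssHhMMAa=8 ssHhMMaa=4 ssHhMmAA=8 ssHhMmAa=16 ssHhMmaa=8 ssHhmmAA=4 ssHhmmAa=8 ssHhmmaa=4 sshhMMAA=2 sshhMMAa=4 sshhMMaa=2 sshhMmAA=4 sshhMmAa=8 sshhMmaa=4 sshhmmAA=2 sshhmmAa=4 sshhmmaa=2
ss H_ M_ A_ hits 54/256; gcd=2; 54÷2/256÷2 = 27/128

P(ss H_ M_ A_) = 27/128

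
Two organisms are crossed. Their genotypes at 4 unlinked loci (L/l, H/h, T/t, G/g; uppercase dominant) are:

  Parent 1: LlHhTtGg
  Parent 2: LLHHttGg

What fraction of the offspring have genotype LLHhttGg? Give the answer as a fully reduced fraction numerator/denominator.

LlHhTtGg gametes: LHTG×1, LHTg×1, LHtG×1, LHtg×1, LhTG×1, LhTg×1, LhtG×1, Lhtg×1, lHTG×1, lHTg×1, lHtG×1, lHtg×1, lhTG×1, lhTg×1, lhtG×1, lhtg×1
LLHHttGg gametes: LHtG×8, LHtg×8
LlHhTtGg×LLHHttGg grid (16·16=256): LLHHTtGG=8 LLHHTtGg=16 LLHHTtgg=8 LLHHttGG=8 LLHHttGg=16 LLHHttgg=8 LLHhTtGG=8 LLHhTtGg=16 LLHhTtgg=8 LLHhttGG=8 LLHhttGg=16 LLHhttgg=8 LlHHTtGG=8 LlHHTtGg=16 LlHHTtgg=8 LlHHttGG=8 LlHHttGg=16 LlHHttgg=8 LlHhTtGG=8 LlHhTtGg=16 LlHhTtgg=8 LlHhttGG=8 LlHhttGg=16 LlHhttgg=8
LLHhttGg hits 16/256; gcd=16; 16÷16/256÷16 = 1/16

P(LLHhttGg) = 1/16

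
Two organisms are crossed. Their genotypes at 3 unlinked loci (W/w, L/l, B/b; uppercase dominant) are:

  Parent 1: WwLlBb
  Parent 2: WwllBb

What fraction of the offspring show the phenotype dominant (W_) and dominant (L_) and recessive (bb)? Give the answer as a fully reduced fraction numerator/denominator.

P(W_ L_ bb) = 3/32

WwLlBb gametes: WLB×1, WLb×1, WlB×1, Wlb×1, wLB×1, wLb×1, wlB×1, wlb×1
WwllBb gametes: WlB×2, Wlb×2, wlB×2, wlb×2
WwLlBb×WwllBb grid (8·8=64): WWLlBB=2 WWLlBb=4 WWLlbb=2 WWllBB=2 WWllBb=4 WWllbb=2 WwLlBB=4 WwLlBb=8 WwLlbb=4 WwllBB=4 WwllBb=8 Wwllbb=4 wwLlBB=2 wwLlBb=4 wwLlbb=2 wwllBB=2 wwllBb=4 wwllbb=2
W_ L_ bb hits 6/64; gcd=2; 6÷2/64÷2 = 3/32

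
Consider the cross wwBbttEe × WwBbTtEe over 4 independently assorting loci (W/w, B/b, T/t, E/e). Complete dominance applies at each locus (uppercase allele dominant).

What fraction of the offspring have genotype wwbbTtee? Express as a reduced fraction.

P(wwbbTtee) = 1/64

wwBbttEe gametes: wBtE×4, wBte×4, wbtE×4, wbte×4
WwBbTtEe gametes: WBTE×1, WBTe×1, WBtE×1, WBte×1, WbTE×1, WbTe×1, WbtE×1, Wbte×1, wBTE×1, wBTe×1, wBtE×1, wBte×1, wbTE×1, wbTe×1, wbtE×1, wbte×1
wwBbttEe×WwBbTtEe grid (16·16=256): WwBBTtEE=4 WwBBTtEe=8 WwBBTtee=4 WwBBttEE=4 WwBBttEe=8 WwBBttee=4 WwBbTtEE=8 WwBbTtEe=16 WwBbTtee=8 WwBbttEE=8 WwBbttEe=16 WwBbttee=8 WwbbTtEE=4 WwbbTtEe=8 WwbbTtee=4 WwbbttEE=4 WwbbttEe=8 Wwbbttee=4 wwBBTtEE=4 wwBBTtEe=8 wwBBTtee=4 wwBBttEE=4 wwBBttEe=8 wwBBttee=4 wwBbTtEE=8 wwBbTtEe=16 wwBbTtee=8 wwBbttEE=8 wwBbttEe=16 wwBbttee=8 wwbbTtEE=4 wwbbTtEe=8 wwbbTtee=4 wwbbttEE=4 wwbbttEe=8 wwbbttee=4
wwbbTtee hits 4/256; gcd=4; 4÷4/256÷4 = 1/64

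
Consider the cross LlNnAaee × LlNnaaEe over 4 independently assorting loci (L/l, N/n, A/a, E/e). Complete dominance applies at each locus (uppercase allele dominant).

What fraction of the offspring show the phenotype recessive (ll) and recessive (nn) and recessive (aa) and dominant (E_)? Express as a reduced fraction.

LlNnAaee gametes: LNAe×2, LNae×2, LnAe×2, Lnae×2, lNAe×2, lNae×2, lnAe×2, lnae×2
LlNnaaEe gametes: LNaE×2, LNae×2, LnaE×2, Lnae×2, lNaE×2, lNae×2, lnaE×2, lnae×2
LlNnAaee×LlNnaaEe grid (16·16=256): LLNNAaEe=4 LLNNAaee=4 LLNNaaEe=4 LLNNaaee=4 LLNnAaEe=8 LLNnAaee=8 LLNnaaEe=8 LLNnaaee=8 LLnnAaEe=4 LLnnAaee=4 LLnnaaEe=4 LLnnaaee=4 LlNNAaEe=8 LlNNAaee=8 LlNNaaEe=8 LlNNaaee=8 LlNnAaEe=16 LlNnAaee=16 LlNnaaEe=16 LlNnaaee=16 LlnnAaEe=8 LlnnAaee=8 LlnnaaEe=8 Llnnaaee=8 llNNAaEe=4 llNNAaee=4 llNNaaEe=4 llNNaaee=4 llNnAaEe=8 llNnAaee=8 llNnaaEe=8 llNnaaee=8 llnnAaEe=4 llnnAaee=4 llnnaaEe=4 llnnaaee=4
ll nn aa E_ hits 4/256; gcd=4; 4÷4/256÷4 = 1/64

P(ll nn aa E_) = 1/64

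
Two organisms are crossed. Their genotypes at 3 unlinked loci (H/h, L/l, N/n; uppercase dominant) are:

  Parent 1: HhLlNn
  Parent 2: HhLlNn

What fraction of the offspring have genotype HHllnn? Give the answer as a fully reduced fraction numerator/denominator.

P(HHllnn) = 1/64

HhLlNn gametes: HLN×1, HLn×1, HlN×1, Hln×1, hLN×1, hLn×1, hlN×1, hln×1
HhLlNn gametes: HLN×1, HLn×1, HlN×1, Hln×1, hLN×1, hLn×1, hlN×1, hln×1
HhLlNn×HhLlNn grid (8·8=64): HHLLNN=1 HHLLNn=2 HHLLnn=1 HHLlNN=2 HHLlNn=4 HHLlnn=2 HHllNN=1 HHllNn=2 HHllnn=1 HhLLNN=2 HhLLNn=4 HhLLnn=2 HhLlNN=4 HhLlNn=8 HhLlnn=4 HhllNN=2 HhllNn=4 Hhllnn=2 hhLLNN=1 hhLLNn=2 hhLLnn=1 hhLlNN=2 hhLlNn=4 hhLlnn=2 hhllNN=1 hhllNn=2 hhllnn=1
HHllnn hits 1/64; gcd=1; 1÷1/64÷1 = 1/64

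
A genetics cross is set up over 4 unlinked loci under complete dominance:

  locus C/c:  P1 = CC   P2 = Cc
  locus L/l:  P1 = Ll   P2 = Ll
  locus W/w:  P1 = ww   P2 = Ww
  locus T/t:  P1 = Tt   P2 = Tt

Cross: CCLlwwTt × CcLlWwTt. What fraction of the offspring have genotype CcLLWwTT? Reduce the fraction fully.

P(CcLLWwTT) = 1/64

CCLlwwTt gametes: CLwT×4, CLwt×4, ClwT×4, Clwt×4
CcLlWwTt gametes: CLWT×1, CLWt×1, CLwT×1, CLwt×1, ClWT×1, ClWt×1, ClwT×1, Clwt×1, cLWT×1, cLWt×1, cLwT×1, cLwt×1, clWT×1, clWt×1, clwT×1, clwt×1
CCLlwwTt×CcLlWwTt grid (16·16=256): CCLLWwTT=4 CCLLWwTt=8 CCLLWwtt=4 CCLLwwTT=4 CCLLwwTt=8 CCLLwwtt=4 CCLlWwTT=8 CCLlWwTt=16 CCLlWwtt=8 CCLlwwTT=8 CCLlwwTt=16 CCLlwwtt=8 CCllWwTT=4 CCllWwTt=8 CCllWwtt=4 CCllwwTT=4 CCllwwTt=8 CCllwwtt=4 CcLLWwTT=4 CcLLWwTt=8 CcLLWwtt=4 CcLLwwTT=4 CcLLwwTt=8 CcLLwwtt=4 CcLlWwTT=8 CcLlWwTt=16 CcLlWwtt=8 CcLlwwTT=8 CcLlwwTt=16 CcLlwwtt=8 CcllWwTT=4 CcllWwTt=8 CcllWwtt=4 CcllwwTT=4 CcllwwTt=8 Ccllwwtt=4
CcLLWwTT hits 4/256; gcd=4; 4÷4/256÷4 = 1/64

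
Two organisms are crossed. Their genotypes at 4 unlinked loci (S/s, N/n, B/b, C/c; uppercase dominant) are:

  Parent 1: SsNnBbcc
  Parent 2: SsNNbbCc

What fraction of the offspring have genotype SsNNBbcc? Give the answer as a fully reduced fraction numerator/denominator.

P(SsNNBbcc) = 1/16

SsNnBbcc gametes: SNBc×2, SNbc×2, SnBc×2, Snbc×2, sNBc×2, sNbc×2, snBc×2, snbc×2
SsNNbbCc gametes: SNbC×4, SNbc×4, sNbC×4, sNbc×4
SsNnBbcc×SsNNbbCc grid (16·16=256): SSNNBbCc=8 SSNNBbcc=8 SSNNbbCc=8 SSNNbbcc=8 SSNnBbCc=8 SSNnBbcc=8 SSNnbbCc=8 SSNnbbcc=8 SsNNBbCc=16 SsNNBbcc=16 SsNNbbCc=16 SsNNbbcc=16 SsNnBbCc=16 SsNnBbcc=16 SsNnbbCc=16 SsNnbbcc=16 ssNNBbCc=8 ssNNBbcc=8 ssNNbbCc=8 ssNNbbcc=8 ssNnBbCc=8 ssNnBbcc=8 ssNnbbCc=8 ssNnbbcc=8
SsNNBbcc hits 16/256; gcd=16; 16÷16/256÷16 = 1/16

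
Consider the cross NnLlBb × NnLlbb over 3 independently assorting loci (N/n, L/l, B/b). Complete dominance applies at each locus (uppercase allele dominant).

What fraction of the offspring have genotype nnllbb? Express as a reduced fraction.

P(nnllbb) = 1/32

NnLlBb gametes: NLB×1, NLb×1, NlB×1, Nlb×1, nLB×1, nLb×1, nlB×1, nlb×1
NnLlbb gametes: NLb×2, Nlb×2, nLb×2, nlb×2
NnLlBb×NnLlbb grid (8·8=64): NNLLBb=2 NNLLbb=2 NNLlBb=4 NNLlbb=4 NNllBb=2 NNllbb=2 NnLLBb=4 NnLLbb=4 NnLlBb=8 NnLlbb=8 NnllBb=4 Nnllbb=4 nnLLBb=2 nnLLbb=2 nnLlBb=4 nnLlbb=4 nnllBb=2 nnllbb=2
nnllbb hits 2/64; gcd=2; 2÷2/64÷2 = 1/32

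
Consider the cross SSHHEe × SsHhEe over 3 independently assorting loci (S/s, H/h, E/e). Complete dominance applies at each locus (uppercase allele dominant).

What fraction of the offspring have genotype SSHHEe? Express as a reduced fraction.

SSHHEe gametes: SHE×4, SHe×4
SsHhEe gametes: SHE×1, SHe×1, ShE×1, She×1, sHE×1, sHe×1, shE×1, she×1
SSHHEe×SsHhEe grid (8·8=64): SSHHEE=4 SSHHEe=8 SSHHee=4 SSHhEE=4 SSHhEe=8 SSHhee=4 SsHHEE=4 SsHHEe=8 SsHHee=4 SsHhEE=4 SsHhEe=8 SsHhee=4
SSHHEe hits 8/64; gcd=8; 8÷8/64÷8 = 1/8

P(SSHHEe) = 1/8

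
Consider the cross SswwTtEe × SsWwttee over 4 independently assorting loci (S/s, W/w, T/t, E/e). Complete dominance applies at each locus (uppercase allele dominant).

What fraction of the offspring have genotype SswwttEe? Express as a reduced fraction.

SswwTtEe gametes: SwTE×2, SwTe×2, SwtE×2, Swte×2, swTE×2, swTe×2, swtE×2, swte×2
SsWwttee gametes: SWte×4, Swte×4, sWte×4, swte×4
SswwTtEe×SsWwttee grid (16·16=256): SSWwTtEe=8 SSWwTtee=8 SSWwttEe=8 SSWwttee=8 SSwwTtEe=8 SSwwTtee=8 SSwwttEe=8 SSwwttee=8 SsWwTtEe=16 SsWwTtee=16 SsWwttEe=16 SsWwttee=16 SswwTtEe=16 SswwTtee=16 SswwttEe=16 Sswwttee=16 ssWwTtEe=8 ssWwTtee=8 ssWwttEe=8 ssWwttee=8 sswwTtEe=8 sswwTtee=8 sswwttEe=8 sswwttee=8
SswwttEe hits 16/256; gcd=16; 16÷16/256÷16 = 1/16

P(SswwttEe) = 1/16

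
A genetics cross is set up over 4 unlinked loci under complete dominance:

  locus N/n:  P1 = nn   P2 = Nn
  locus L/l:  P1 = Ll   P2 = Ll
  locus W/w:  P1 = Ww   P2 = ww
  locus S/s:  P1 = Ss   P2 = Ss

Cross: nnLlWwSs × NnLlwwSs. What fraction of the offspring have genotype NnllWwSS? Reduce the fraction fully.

P(NnllWwSS) = 1/64

nnLlWwSs gametes: nLWS×2, nLWs×2, nLwS×2, nLws×2, nlWS×2, nlWs×2, nlwS×2, nlws×2
NnLlwwSs gametes: NLwS×2, NLws×2, NlwS×2, Nlws×2, nLwS×2, nLws×2, nlwS×2, nlws×2
nnLlWwSs×NnLlwwSs grid (16·16=256): NnLLWwSS=4 NnLLWwSs=8 NnLLWwss=4 NnLLwwSS=4 NnLLwwSs=8 NnLLwwss=4 NnLlWwSS=8 NnLlWwSs=16 NnLlWwss=8 NnLlwwSS=8 NnLlwwSs=16 NnLlwwss=8 NnllWwSS=4 NnllWwSs=8 NnllWwss=4 NnllwwSS=4 NnllwwSs=8 Nnllwwss=4 nnLLWwSS=4 nnLLWwSs=8 nnLLWwss=4 nnLLwwSS=4 nnLLwwSs=8 nnLLwwss=4 nnLlWwSS=8 nnLlWwSs=16 nnLlWwss=8 nnLlwwSS=8 nnLlwwSs=16 nnLlwwss=8 nnllWwSS=4 nnllWwSs=8 nnllWwss=4 nnllwwSS=4 nnllwwSs=8 nnllwwss=4
NnllWwSS hits 4/256; gcd=4; 4÷4/256÷4 = 1/64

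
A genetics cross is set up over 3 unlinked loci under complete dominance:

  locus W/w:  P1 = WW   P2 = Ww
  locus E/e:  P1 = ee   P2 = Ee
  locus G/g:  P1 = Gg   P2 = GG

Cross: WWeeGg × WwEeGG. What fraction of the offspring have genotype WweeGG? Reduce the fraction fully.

P(WweeGG) = 1/8

WWeeGg gametes: WeG×4, Weg×4
WwEeGG gametes: WEG×2, WeG×2, wEG×2, weG×2
WWeeGg×WwEeGG grid (8·8=64): WWEeGG=8 WWEeGg=8 WWeeGG=8 WWeeGg=8 WwEeGG=8 WwEeGg=8 WweeGG=8 WweeGg=8
WweeGG hits 8/64; gcd=8; 8÷8/64÷8 = 1/8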